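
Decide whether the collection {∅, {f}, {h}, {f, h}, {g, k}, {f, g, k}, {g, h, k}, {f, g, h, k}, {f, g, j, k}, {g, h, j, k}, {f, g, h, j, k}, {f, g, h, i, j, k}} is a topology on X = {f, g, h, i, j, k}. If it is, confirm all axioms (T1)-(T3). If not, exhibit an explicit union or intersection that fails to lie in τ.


τ is NOT a topology on X.

Axiom (T1): ∅ ∈ τ? Yes; X ∈ τ? Yes.
Axiom (T2/T3): check pairwise unions and intersections of members of τ.
Counterexample for (T3): {f, g, j, k} ∩ {g, h, j, k} = {g, j, k} ∉ τ. Therefore τ is NOT a topology.


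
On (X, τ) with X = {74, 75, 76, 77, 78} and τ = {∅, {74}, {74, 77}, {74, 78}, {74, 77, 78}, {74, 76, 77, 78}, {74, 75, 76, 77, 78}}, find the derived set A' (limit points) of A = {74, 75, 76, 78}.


A' = {75, 76, 77, 78}

For each x ∈ X, list the open sets U ∈ τ with x ∈ U, then check whether U ∩ (A ∖ {x}) ≠ ∅ for every such U.
  x = 74: open {74} ∋ x has {74} ∩ (A ∖ {74}) = ∅, so x is NOT a limit point.
  x = 75: opens ∋ x are {74, 75, 76, 77, 78}; each meets A ∖ {75}, so x IS a limit point.
  x = 76: opens ∋ x are {74, 76, 77, 78}, {74, 75, 76, 77, 78}; each meets A ∖ {76}, so x IS a limit point.
  x = 77: opens ∋ x are {74, 77}, {74, 77, 78}, {74, 76, 77, 78}, {74, 75, 76, 77, 78}; each meets A ∖ {77}, so x IS a limit point.
  x = 78: opens ∋ x are {74, 78}, {74, 77, 78}, {74, 76, 77, 78}, {74, 75, 76, 77, 78}; each meets A ∖ {78}, so x IS a limit point.
Collecting: A' = {75, 76, 77, 78}.


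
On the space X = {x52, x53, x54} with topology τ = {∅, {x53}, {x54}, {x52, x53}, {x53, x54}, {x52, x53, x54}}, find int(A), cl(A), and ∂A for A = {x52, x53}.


int(A) = {x52, x53}, cl(A) = {x52, x53}, ∂A = ∅.

Closed sets in (X, τ) are complements of opens:
  closed(X, τ) = {∅, {x52}, {x54}, {x52, x53}, {x52, x54}, {x52, x53, x54}}.
int(A) = ⋃ {U ∈ τ : U ⊆ A}. Opens contained in A: ∅, {x53}, {x52, x53}.
Taking the union of these: int(A) = {x52, x53}.
cl(A) = ⋂ {C closed : A ⊆ C}. Closed sets containing A: {x52, x53}, {x52, x53, x54}.
Intersecting these: cl(A) = {x52, x53}.
∂A = cl(A) ∖ int(A) = {x52, x53} ∖ {x52, x53} = ∅.


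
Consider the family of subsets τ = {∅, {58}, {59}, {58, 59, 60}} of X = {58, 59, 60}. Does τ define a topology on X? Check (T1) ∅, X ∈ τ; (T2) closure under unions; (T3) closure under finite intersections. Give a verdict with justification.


τ is NOT a topology on X.

Axiom (T1): ∅ ∈ τ? Yes; X ∈ τ? Yes.
Axiom (T2/T3): check pairwise unions and intersections of members of τ.
Counterexample for (T2): {58} ∪ {59} = {58, 59} ∉ τ. Therefore τ is NOT a topology.


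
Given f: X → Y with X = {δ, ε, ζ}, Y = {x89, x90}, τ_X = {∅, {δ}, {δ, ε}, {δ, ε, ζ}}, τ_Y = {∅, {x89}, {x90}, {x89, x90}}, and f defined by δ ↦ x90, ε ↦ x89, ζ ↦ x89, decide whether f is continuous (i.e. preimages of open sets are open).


f is NOT continuous.

Compute f^{-1}(U) for each U ∈ τ_Y:
  U = ∅: f^{-1}(U) = ∅ ∈ τ_X ✓.
  U = {x89}: f^{-1}(U) = {ε, ζ} ∉ τ_X ✗.
  U = {x90}: f^{-1}(U) = {δ} ∈ τ_X ✓.
  U = {x89, x90}: f^{-1}(U) = {δ, ε, ζ} ∈ τ_X ✓.
Found U = {x89} with f^{-1}(U) = {ε, ζ} not in τ_X. Therefore f is NOT continuous.


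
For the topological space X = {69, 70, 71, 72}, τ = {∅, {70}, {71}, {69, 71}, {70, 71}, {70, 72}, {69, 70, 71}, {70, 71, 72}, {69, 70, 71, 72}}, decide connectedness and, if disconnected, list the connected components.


(X, τ) is disconnected; components = [{69, 71}, {70, 72}].

Find clopen sets (U ∈ τ with X ∖ U ∈ τ):
  U = ∅, X ∖ U = {69, 70, 71, 72} — both open, so U is clopen.
  U = {69, 71}, X ∖ U = {70, 72} — both open, so U is clopen.
  U = {70, 72}, X ∖ U = {69, 71} — both open, so U is clopen.
  U = {69, 70, 71, 72}, X ∖ U = ∅ — both open, so U is clopen.
Nontrivial clopen(s) exist: e.g. {70, 72}. So (X, τ) is disconnected.
Compute connected components by grouping points that agree on all clopens:
  component: {69, 71}
  component: {70, 72}


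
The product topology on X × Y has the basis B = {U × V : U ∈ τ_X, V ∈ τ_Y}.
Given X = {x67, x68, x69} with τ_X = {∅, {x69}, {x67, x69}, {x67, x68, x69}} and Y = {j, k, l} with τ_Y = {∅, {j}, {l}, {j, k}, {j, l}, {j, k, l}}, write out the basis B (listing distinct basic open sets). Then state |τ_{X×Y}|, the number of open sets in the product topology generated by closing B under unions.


Basis B = {∅ × ∅, {x69} × {j}, {x69} × {l}, {x67, x69} × {j}, {x67, x69} × {l}, {x69} × {j, k}, {x69} × {j, l}, {x67, x68, x69} × {j}, {x67, x68, x69} × {l}, {x69} × {j, k, l}, {x67, x69} × {j, k}, {x67, x69} × {j, l}, {x67, x69} × {j, k, l}, {x67, x68, x69} × {j, k}, {x67, x68, x69} × {j, l}, {x67, x68, x69} × {j, k, l}}; |τ_{X×Y}| = 40.

Enumerate products U × V with U ∈ τ_X, V ∈ τ_Y (deduplicated):
  ∅ × ∅ = {} (∅)
  {x69} × {j} = {(x69,j)}
  {x69} × {l} = {(x69,l)}
  {x67, x69} × {j} = {(x67,j), (x69,j)}
  {x67, x69} × {l} = {(x67,l), (x69,l)}
  {x69} × {j, k} = {(x69,j), (x69,k)}
  {x69} × {j, l} = {(x69,j), (x69,l)}
  {x67, x68, x69} × {j} = {(x67,j), (x68,j), (x69,j)}
  {x67, x68, x69} × {l} = {(x67,l), (x68,l), (x69,l)}
  {x69} × {j, k, l} = {(x69,j), (x69,k), (x69,l)}
  {x67, x69} × {j, k} = {(x67,j), (x67,k), (x69,j), (x69,k)}
  {x67, x69} × {j, l} = {(x67,j), (x67,l), (x69,j), (x69,l)}
  {x67, x69} × {j, k, l} = {(x67,j), (x67,k), (x67,l), (x69,j), (x69,k), (x69,l)}
  {x67, x68, x69} × {j, k} = {(x67,j), (x67,k), (x68,j), (x68,k), (x69,j), (x69,k)}
  {x67, x68, x69} × {j, l} = {(x67,j), (x67,l), (x68,j), (x68,l), (x69,j), (x69,l)}
  {x67, x68, x69} × {j, k, l} = {(x67,j), (x67,k), (x67,l), (x68,j), (x68,k), (x68,l), (x69,j), (x69,k), (x69,l)}
These 16 distinct sets form the basis B.
Close under arbitrary unions to get τ_{X×Y}; counting gives |τ_{X×Y}| = 40.


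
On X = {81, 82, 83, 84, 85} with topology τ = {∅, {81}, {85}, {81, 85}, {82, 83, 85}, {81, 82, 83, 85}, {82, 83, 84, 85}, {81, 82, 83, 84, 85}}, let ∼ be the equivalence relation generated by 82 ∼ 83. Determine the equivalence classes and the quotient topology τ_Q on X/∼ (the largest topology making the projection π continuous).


X/∼ = {[81], [82=83], [84], [85]}; |τ_Q| = 8.

Equivalence classes: [81], [82=83], [84], [85].
Quotient map π: X → X/∼ sends 81 ↦ [81], 82 ↦ [82=83], 83 ↦ [82=83], 84 ↦ [84], 85 ↦ [85].
For each subset V ⊆ X/∼, compute π^{-1}(V) ⊆ X and check whether π^{-1}(V) ∈ τ. V is open in τ_Q iff π^{-1}(V) ∈ τ.
  V = {}: π^{-1}(V) = ∅ ∈ τ ✓.
  V = {[81]}: π^{-1}(V) = {81} ∈ τ ✓.
  V = {[82=83]}: π^{-1}(V) = {82, 83} ∉ τ ✗.
  V = {[81], [82=83]}: π^{-1}(V) = {81, 82, 83} ∉ τ ✗.
  V = {[84]}: π^{-1}(V) = {84} ∉ τ ✗.
  V = {[81], [84]}: π^{-1}(V) = {81, 84} ∉ τ ✗.
  V = {[82=83], [84]}: π^{-1}(V) = {82, 83, 84} ∉ τ ✗.
  V = {[81], [82=83], [84]}: π^{-1}(V) = {81, 82, 83, 84} ∉ τ ✗.
  V = {[85]}: π^{-1}(V) = {85} ∈ τ ✓.
  V = {[81], [85]}: π^{-1}(V) = {81, 85} ∈ τ ✓.
  V = {[82=83], [85]}: π^{-1}(V) = {82, 83, 85} ∈ τ ✓.
  V = {[81], [82=83], [85]}: π^{-1}(V) = {81, 82, 83, 85} ∈ τ ✓.
  V = {[84], [85]}: π^{-1}(V) = {84, 85} ∉ τ ✗.
  V = {[81], [84], [85]}: π^{-1}(V) = {81, 84, 85} ∉ τ ✗.
  V = {[82=83], [84], [85]}: π^{-1}(V) = {82, 83, 84, 85} ∈ τ ✓.
  V = {[81], [82=83], [84], [85]}: π^{-1}(V) = {81, 82, 83, 84, 85} ∈ τ ✓.
Open sets in the quotient: τ_Q = {{}, {[81]}, {[85]}, {[81], [85]}, {[82=83], [85]}, {[81], [82=83], [85]}, {[82=83], [84], [85]}, {[81], [82=83], [84], [85]}} (8 elements).


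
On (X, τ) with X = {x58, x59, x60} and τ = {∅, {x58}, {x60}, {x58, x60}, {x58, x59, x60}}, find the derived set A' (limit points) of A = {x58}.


A' = {x59}

For each x ∈ X, list the open sets U ∈ τ with x ∈ U, then check whether U ∩ (A ∖ {x}) ≠ ∅ for every such U.
  x = x58: open {x58} ∋ x has {x58} ∩ (A ∖ {x58}) = ∅, so x is NOT a limit point.
  x = x59: opens ∋ x are {x58, x59, x60}; each meets A ∖ {x59}, so x IS a limit point.
  x = x60: open {x60} ∋ x has {x60} ∩ (A ∖ {x60}) = ∅, so x is NOT a limit point.
Collecting: A' = {x59}.


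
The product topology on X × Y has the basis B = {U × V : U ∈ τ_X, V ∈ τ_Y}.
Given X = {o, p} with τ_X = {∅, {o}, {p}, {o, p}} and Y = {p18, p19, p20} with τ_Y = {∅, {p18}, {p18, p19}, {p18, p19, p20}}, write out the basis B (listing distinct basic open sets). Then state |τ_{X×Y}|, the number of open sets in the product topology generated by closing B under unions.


Basis B = {∅ × ∅, {o} × {p18}, {p} × {p18}, {o} × {p18, p19}, {o, p} × {p18}, {p} × {p18, p19}, {o} × {p18, p19, p20}, {p} × {p18, p19, p20}, {o, p} × {p18, p19}, {o, p} × {p18, p19, p20}}; |τ_{X×Y}| = 16.

Enumerate products U × V with U ∈ τ_X, V ∈ τ_Y (deduplicated):
  ∅ × ∅ = {} (∅)
  {o} × {p18} = {(o,p18)}
  {p} × {p18} = {(p,p18)}
  {o} × {p18, p19} = {(o,p18), (o,p19)}
  {o, p} × {p18} = {(o,p18), (p,p18)}
  {p} × {p18, p19} = {(p,p18), (p,p19)}
  {o} × {p18, p19, p20} = {(o,p18), (o,p19), (o,p20)}
  {p} × {p18, p19, p20} = {(p,p18), (p,p19), (p,p20)}
  {o, p} × {p18, p19} = {(o,p18), (o,p19), (p,p18), (p,p19)}
  {o, p} × {p18, p19, p20} = {(o,p18), (o,p19), (o,p20), (p,p18), (p,p19), (p,p20)}
These 10 distinct sets form the basis B.
Close under arbitrary unions to get τ_{X×Y}; counting gives |τ_{X×Y}| = 16.


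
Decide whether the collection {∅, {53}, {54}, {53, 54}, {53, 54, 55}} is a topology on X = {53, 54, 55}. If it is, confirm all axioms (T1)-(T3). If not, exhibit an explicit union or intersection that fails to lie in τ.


τ IS a topology on X.

Axiom (T1): ∅ ∈ τ? Yes; X ∈ τ? Yes.
Axiom (T2/T3): check pairwise unions and intersections of members of τ.
All pairwise intersections and unions checked — each lies in τ. Therefore τ satisfies (T1), (T2), (T3): it IS a topology on X.


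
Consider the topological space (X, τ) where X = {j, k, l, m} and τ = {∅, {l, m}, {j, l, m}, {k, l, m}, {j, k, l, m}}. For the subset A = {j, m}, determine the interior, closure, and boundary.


int(A) = ∅, cl(A) = {j, k, l, m}, ∂A = {j, k, l, m}.

Closed sets in (X, τ) are complements of opens:
  closed(X, τ) = {∅, {j}, {k}, {j, k}, {j, k, l, m}}.
int(A) = ⋃ {U ∈ τ : U ⊆ A}. Opens contained in A: ∅.
Taking the union of these: int(A) = ∅.
cl(A) = ⋂ {C closed : A ⊆ C}. Closed sets containing A: {j, k, l, m}.
Intersecting these: cl(A) = {j, k, l, m}.
∂A = cl(A) ∖ int(A) = {j, k, l, m} ∖ ∅ = {j, k, l, m}.


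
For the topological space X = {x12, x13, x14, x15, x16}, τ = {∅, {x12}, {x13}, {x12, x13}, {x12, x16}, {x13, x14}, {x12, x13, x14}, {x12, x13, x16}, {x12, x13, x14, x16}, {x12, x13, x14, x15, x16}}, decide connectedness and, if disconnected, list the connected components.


(X, τ) is connected.

Find clopen sets (U ∈ τ with X ∖ U ∈ τ):
  U = ∅, X ∖ U = {x12, x13, x14, x15, x16} — both open, so U is clopen.
  U = {x12, x13, x14, x15, x16}, X ∖ U = ∅ — both open, so U is clopen.
Only trivial clopens (∅ and X) exist, so (X, τ) is connected.
Compute connected components by grouping points that agree on all clopens:
  component: {x12, x13, x14, x15, x16}


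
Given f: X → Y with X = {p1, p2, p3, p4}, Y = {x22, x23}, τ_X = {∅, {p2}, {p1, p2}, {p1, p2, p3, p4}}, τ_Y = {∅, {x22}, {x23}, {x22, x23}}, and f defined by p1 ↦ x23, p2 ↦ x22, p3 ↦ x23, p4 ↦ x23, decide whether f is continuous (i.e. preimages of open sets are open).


f is NOT continuous.

Compute f^{-1}(U) for each U ∈ τ_Y:
  U = ∅: f^{-1}(U) = ∅ ∈ τ_X ✓.
  U = {x22}: f^{-1}(U) = {p2} ∈ τ_X ✓.
  U = {x23}: f^{-1}(U) = {p1, p3, p4} ∉ τ_X ✗.
  U = {x22, x23}: f^{-1}(U) = {p1, p2, p3, p4} ∈ τ_X ✓.
Found U = {x23} with f^{-1}(U) = {p1, p3, p4} not in τ_X. Therefore f is NOT continuous.


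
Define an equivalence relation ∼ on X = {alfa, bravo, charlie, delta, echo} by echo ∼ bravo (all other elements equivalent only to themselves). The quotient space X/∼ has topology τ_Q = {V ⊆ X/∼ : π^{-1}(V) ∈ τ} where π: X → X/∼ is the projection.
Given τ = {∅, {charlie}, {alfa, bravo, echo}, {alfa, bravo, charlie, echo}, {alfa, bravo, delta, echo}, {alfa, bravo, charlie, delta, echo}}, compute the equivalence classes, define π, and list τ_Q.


X/∼ = {[alfa], [bravo=echo], [charlie], [delta]}; |τ_Q| = 6.

Equivalence classes: [alfa], [bravo=echo], [charlie], [delta].
Quotient map π: X → X/∼ sends alfa ↦ [alfa], bravo ↦ [bravo=echo], charlie ↦ [charlie], delta ↦ [delta], echo ↦ [bravo=echo].
For each subset V ⊆ X/∼, compute π^{-1}(V) ⊆ X and check whether π^{-1}(V) ∈ τ. V is open in τ_Q iff π^{-1}(V) ∈ τ.
  V = {}: π^{-1}(V) = ∅ ∈ τ ✓.
  V = {[alfa]}: π^{-1}(V) = {alfa} ∉ τ ✗.
  V = {[bravo=echo]}: π^{-1}(V) = {bravo, echo} ∉ τ ✗.
  V = {[alfa], [bravo=echo]}: π^{-1}(V) = {alfa, bravo, echo} ∈ τ ✓.
  V = {[charlie]}: π^{-1}(V) = {charlie} ∈ τ ✓.
  V = {[alfa], [charlie]}: π^{-1}(V) = {alfa, charlie} ∉ τ ✗.
  V = {[bravo=echo], [charlie]}: π^{-1}(V) = {bravo, charlie, echo} ∉ τ ✗.
  V = {[alfa], [bravo=echo], [charlie]}: π^{-1}(V) = {alfa, bravo, charlie, echo} ∈ τ ✓.
  V = {[delta]}: π^{-1}(V) = {delta} ∉ τ ✗.
  V = {[alfa], [delta]}: π^{-1}(V) = {alfa, delta} ∉ τ ✗.
  V = {[bravo=echo], [delta]}: π^{-1}(V) = {bravo, delta, echo} ∉ τ ✗.
  V = {[alfa], [bravo=echo], [delta]}: π^{-1}(V) = {alfa, bravo, delta, echo} ∈ τ ✓.
  V = {[charlie], [delta]}: π^{-1}(V) = {charlie, delta} ∉ τ ✗.
  V = {[alfa], [charlie], [delta]}: π^{-1}(V) = {alfa, charlie, delta} ∉ τ ✗.
  V = {[bravo=echo], [charlie], [delta]}: π^{-1}(V) = {bravo, charlie, delta, echo} ∉ τ ✗.
  V = {[alfa], [bravo=echo], [charlie], [delta]}: π^{-1}(V) = {alfa, bravo, charlie, delta, echo} ∈ τ ✓.
Open sets in the quotient: τ_Q = {{}, {[alfa], [bravo=echo]}, {[charlie]}, {[alfa], [bravo=echo], [charlie]}, {[alfa], [bravo=echo], [delta]}, {[alfa], [bravo=echo], [charlie], [delta]}} (6 elements).


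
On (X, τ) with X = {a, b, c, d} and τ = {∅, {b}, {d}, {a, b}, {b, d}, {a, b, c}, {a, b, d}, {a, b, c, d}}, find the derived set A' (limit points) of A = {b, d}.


A' = {a, c}

For each x ∈ X, list the open sets U ∈ τ with x ∈ U, then check whether U ∩ (A ∖ {x}) ≠ ∅ for every such U.
  x = a: opens ∋ x are {a, b}, {a, b, c}, {a, b, d}, {a, b, c, d}; each meets A ∖ {a}, so x IS a limit point.
  x = b: open {b} ∋ x has {b} ∩ (A ∖ {b}) = ∅, so x is NOT a limit point.
  x = c: opens ∋ x are {a, b, c}, {a, b, c, d}; each meets A ∖ {c}, so x IS a limit point.
  x = d: open {d} ∋ x has {d} ∩ (A ∖ {d}) = ∅, so x is NOT a limit point.
Collecting: A' = {a, c}.


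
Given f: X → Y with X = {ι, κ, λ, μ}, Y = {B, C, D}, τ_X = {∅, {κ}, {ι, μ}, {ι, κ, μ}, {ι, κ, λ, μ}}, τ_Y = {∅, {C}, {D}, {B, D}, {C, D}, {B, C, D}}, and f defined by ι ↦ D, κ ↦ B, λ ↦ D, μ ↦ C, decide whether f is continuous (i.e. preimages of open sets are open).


f is NOT continuous.

Compute f^{-1}(U) for each U ∈ τ_Y:
  U = ∅: f^{-1}(U) = ∅ ∈ τ_X ✓.
  U = {C}: f^{-1}(U) = {μ} ∉ τ_X ✗.
  U = {D}: f^{-1}(U) = {ι, λ} ∉ τ_X ✗.
  U = {B, D}: f^{-1}(U) = {ι, κ, λ} ∉ τ_X ✗.
  U = {C, D}: f^{-1}(U) = {ι, λ, μ} ∉ τ_X ✗.
  U = {B, C, D}: f^{-1}(U) = {ι, κ, λ, μ} ∈ τ_X ✓.
Found U = {C} with f^{-1}(U) = {μ} not in τ_X. Therefore f is NOT continuous.


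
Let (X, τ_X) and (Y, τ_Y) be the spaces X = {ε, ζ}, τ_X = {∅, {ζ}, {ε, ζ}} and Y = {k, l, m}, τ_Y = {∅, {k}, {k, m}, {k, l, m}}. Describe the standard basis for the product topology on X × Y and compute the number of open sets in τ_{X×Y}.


Basis B = {∅ × ∅, {ζ} × {k}, {ε, ζ} × {k}, {ζ} × {k, m}, {ζ} × {k, l, m}, {ε, ζ} × {k, m}, {ε, ζ} × {k, l, m}}; |τ_{X×Y}| = 10.

Enumerate products U × V with U ∈ τ_X, V ∈ τ_Y (deduplicated):
  ∅ × ∅ = {} (∅)
  {ζ} × {k} = {(ζ,k)}
  {ε, ζ} × {k} = {(ε,k), (ζ,k)}
  {ζ} × {k, m} = {(ζ,k), (ζ,m)}
  {ζ} × {k, l, m} = {(ζ,k), (ζ,l), (ζ,m)}
  {ε, ζ} × {k, m} = {(ε,k), (ε,m), (ζ,k), (ζ,m)}
  {ε, ζ} × {k, l, m} = {(ε,k), (ε,l), (ε,m), (ζ,k), (ζ,l), (ζ,m)}
These 7 distinct sets form the basis B.
Close under arbitrary unions to get τ_{X×Y}; counting gives |τ_{X×Y}| = 10.


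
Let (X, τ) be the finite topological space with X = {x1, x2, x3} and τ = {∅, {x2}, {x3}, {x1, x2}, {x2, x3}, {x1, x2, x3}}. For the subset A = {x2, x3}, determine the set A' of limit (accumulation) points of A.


A' = {x1}

For each x ∈ X, list the open sets U ∈ τ with x ∈ U, then check whether U ∩ (A ∖ {x}) ≠ ∅ for every such U.
  x = x1: opens ∋ x are {x1, x2}, {x1, x2, x3}; each meets A ∖ {x1}, so x IS a limit point.
  x = x2: open {x2} ∋ x has {x2} ∩ (A ∖ {x2}) = ∅, so x is NOT a limit point.
  x = x3: open {x3} ∋ x has {x3} ∩ (A ∖ {x3}) = ∅, so x is NOT a limit point.
Collecting: A' = {x1}.


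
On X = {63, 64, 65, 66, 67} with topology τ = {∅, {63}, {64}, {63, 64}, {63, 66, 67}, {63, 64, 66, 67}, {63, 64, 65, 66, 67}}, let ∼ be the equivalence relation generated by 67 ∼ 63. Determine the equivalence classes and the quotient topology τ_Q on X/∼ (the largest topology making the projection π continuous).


X/∼ = {[63=67], [64], [65], [66]}; |τ_Q| = 5.

Equivalence classes: [63=67], [64], [65], [66].
Quotient map π: X → X/∼ sends 63 ↦ [63=67], 64 ↦ [64], 65 ↦ [65], 66 ↦ [66], 67 ↦ [63=67].
For each subset V ⊆ X/∼, compute π^{-1}(V) ⊆ X and check whether π^{-1}(V) ∈ τ. V is open in τ_Q iff π^{-1}(V) ∈ τ.
  V = {}: π^{-1}(V) = ∅ ∈ τ ✓.
  V = {[63=67]}: π^{-1}(V) = {63, 67} ∉ τ ✗.
  V = {[64]}: π^{-1}(V) = {64} ∈ τ ✓.
  V = {[63=67], [64]}: π^{-1}(V) = {63, 64, 67} ∉ τ ✗.
  V = {[65]}: π^{-1}(V) = {65} ∉ τ ✗.
  V = {[63=67], [65]}: π^{-1}(V) = {63, 65, 67} ∉ τ ✗.
  V = {[64], [65]}: π^{-1}(V) = {64, 65} ∉ τ ✗.
  V = {[63=67], [64], [65]}: π^{-1}(V) = {63, 64, 65, 67} ∉ τ ✗.
  V = {[66]}: π^{-1}(V) = {66} ∉ τ ✗.
  V = {[63=67], [66]}: π^{-1}(V) = {63, 66, 67} ∈ τ ✓.
  V = {[64], [66]}: π^{-1}(V) = {64, 66} ∉ τ ✗.
  V = {[63=67], [64], [66]}: π^{-1}(V) = {63, 64, 66, 67} ∈ τ ✓.
  V = {[65], [66]}: π^{-1}(V) = {65, 66} ∉ τ ✗.
  V = {[63=67], [65], [66]}: π^{-1}(V) = {63, 65, 66, 67} ∉ τ ✗.
  V = {[64], [65], [66]}: π^{-1}(V) = {64, 65, 66} ∉ τ ✗.
  V = {[63=67], [64], [65], [66]}: π^{-1}(V) = {63, 64, 65, 66, 67} ∈ τ ✓.
Open sets in the quotient: τ_Q = {{}, {[64]}, {[63=67], [66]}, {[63=67], [64], [66]}, {[63=67], [64], [65], [66]}} (5 elements).


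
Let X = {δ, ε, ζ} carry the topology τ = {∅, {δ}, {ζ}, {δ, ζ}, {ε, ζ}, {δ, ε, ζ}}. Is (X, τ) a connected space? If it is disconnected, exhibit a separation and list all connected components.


(X, τ) is disconnected; components = [{δ}, {ε, ζ}].

Find clopen sets (U ∈ τ with X ∖ U ∈ τ):
  U = ∅, X ∖ U = {δ, ε, ζ} — both open, so U is clopen.
  U = {δ}, X ∖ U = {ε, ζ} — both open, so U is clopen.
  U = {ε, ζ}, X ∖ U = {δ} — both open, so U is clopen.
  U = {δ, ε, ζ}, X ∖ U = ∅ — both open, so U is clopen.
Nontrivial clopen(s) exist: e.g. {ε, ζ}. So (X, τ) is disconnected.
Compute connected components by grouping points that agree on all clopens:
  component: {δ}
  component: {ε, ζ}


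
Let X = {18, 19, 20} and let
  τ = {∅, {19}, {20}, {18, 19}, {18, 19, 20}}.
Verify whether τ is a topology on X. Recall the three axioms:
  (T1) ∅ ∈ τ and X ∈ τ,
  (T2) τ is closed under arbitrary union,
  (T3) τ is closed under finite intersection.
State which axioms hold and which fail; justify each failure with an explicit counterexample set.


τ is NOT a topology on X.

Axiom (T1): ∅ ∈ τ? Yes; X ∈ τ? Yes.
Axiom (T2/T3): check pairwise unions and intersections of members of τ.
Counterexample for (T2): {19} ∪ {20} = {19, 20} ∉ τ. Therefore τ is NOT a topology.


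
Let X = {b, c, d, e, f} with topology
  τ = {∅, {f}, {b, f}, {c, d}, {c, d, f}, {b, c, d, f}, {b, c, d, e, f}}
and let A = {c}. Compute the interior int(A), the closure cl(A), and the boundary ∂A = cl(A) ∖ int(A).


int(A) = ∅, cl(A) = {c, d, e}, ∂A = {c, d, e}.

Closed sets in (X, τ) are complements of opens:
  closed(X, τ) = {∅, {e}, {b, e}, {b, e, f}, {c, d, e}, {b, c, d, e}, {b, c, d, e, f}}.
int(A) = ⋃ {U ∈ τ : U ⊆ A}. Opens contained in A: ∅.
Taking the union of these: int(A) = ∅.
cl(A) = ⋂ {C closed : A ⊆ C}. Closed sets containing A: {c, d, e}, {b, c, d, e}, {b, c, d, e, f}.
Intersecting these: cl(A) = {c, d, e}.
∂A = cl(A) ∖ int(A) = {c, d, e} ∖ ∅ = {c, d, e}.


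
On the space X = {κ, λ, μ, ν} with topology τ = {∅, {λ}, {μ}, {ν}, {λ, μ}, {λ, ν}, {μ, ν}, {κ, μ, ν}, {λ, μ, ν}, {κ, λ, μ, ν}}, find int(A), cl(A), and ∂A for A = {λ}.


int(A) = {λ}, cl(A) = {λ}, ∂A = ∅.

Closed sets in (X, τ) are complements of opens:
  closed(X, τ) = {∅, {κ}, {λ}, {κ, λ}, {κ, μ}, {κ, ν}, {κ, λ, μ}, {κ, λ, ν}, {κ, μ, ν}, {κ, λ, μ, ν}}.
int(A) = ⋃ {U ∈ τ : U ⊆ A}. Opens contained in A: ∅, {λ}.
Taking the union of these: int(A) = {λ}.
cl(A) = ⋂ {C closed : A ⊆ C}. Closed sets containing A: {λ}, {κ, λ}, {κ, λ, μ}, {κ, λ, ν}, {κ, λ, μ, ν}.
Intersecting these: cl(A) = {λ}.
∂A = cl(A) ∖ int(A) = {λ} ∖ {λ} = ∅.


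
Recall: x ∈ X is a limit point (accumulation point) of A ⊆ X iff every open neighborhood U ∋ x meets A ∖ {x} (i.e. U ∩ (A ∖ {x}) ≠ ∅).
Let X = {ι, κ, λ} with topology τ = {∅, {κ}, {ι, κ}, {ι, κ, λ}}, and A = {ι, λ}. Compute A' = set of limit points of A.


A' = {λ}

For each x ∈ X, list the open sets U ∈ τ with x ∈ U, then check whether U ∩ (A ∖ {x}) ≠ ∅ for every such U.
  x = ι: open {ι, κ} ∋ x has {ι, κ} ∩ (A ∖ {ι}) = ∅, so x is NOT a limit point.
  x = κ: open {κ} ∋ x has {κ} ∩ (A ∖ {κ}) = ∅, so x is NOT a limit point.
  x = λ: opens ∋ x are {ι, κ, λ}; each meets A ∖ {λ}, so x IS a limit point.
Collecting: A' = {λ}.


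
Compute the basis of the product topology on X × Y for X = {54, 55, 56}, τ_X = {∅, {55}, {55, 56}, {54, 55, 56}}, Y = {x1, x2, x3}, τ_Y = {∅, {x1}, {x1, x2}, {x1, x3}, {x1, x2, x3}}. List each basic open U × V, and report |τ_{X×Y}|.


Basis B = {∅ × ∅, {55} × {x1}, {55} × {x1, x2}, {55} × {x1, x3}, {55, 56} × {x1}, {54, 55, 56} × {x1}, {55} × {x1, x2, x3}, {55, 56} × {x1, x2}, {55, 56} × {x1, x3}, {54, 55, 56} × {x1, x2}, {54, 55, 56} × {x1, x3}, {55, 56} × {x1, x2, x3}, {54, 55, 56} × {x1, x2, x3}}; |τ_{X×Y}| = 30.

Enumerate products U × V with U ∈ τ_X, V ∈ τ_Y (deduplicated):
  ∅ × ∅ = {} (∅)
  {55} × {x1} = {(55,x1)}
  {55} × {x1, x2} = {(55,x1), (55,x2)}
  {55} × {x1, x3} = {(55,x1), (55,x3)}
  {55, 56} × {x1} = {(55,x1), (56,x1)}
  {54, 55, 56} × {x1} = {(54,x1), (55,x1), (56,x1)}
  {55} × {x1, x2, x3} = {(55,x1), (55,x2), (55,x3)}
  {55, 56} × {x1, x2} = {(55,x1), (55,x2), (56,x1), (56,x2)}
  {55, 56} × {x1, x3} = {(55,x1), (55,x3), (56,x1), (56,x3)}
  {54, 55, 56} × {x1, x2} = {(54,x1), (54,x2), (55,x1), (55,x2), (56,x1), (56,x2)}
  {54, 55, 56} × {x1, x3} = {(54,x1), (54,x3), (55,x1), (55,x3), (56,x1), (56,x3)}
  {55, 56} × {x1, x2, x3} = {(55,x1), (55,x2), (55,x3), (56,x1), (56,x2), (56,x3)}
  {54, 55, 56} × {x1, x2, x3} = {(54,x1), (54,x2), (54,x3), (55,x1), (55,x2), (55,x3), (56,x1), (56,x2), (56,x3)}
These 13 distinct sets form the basis B.
Close under arbitrary unions to get τ_{X×Y}; counting gives |τ_{X×Y}| = 30.


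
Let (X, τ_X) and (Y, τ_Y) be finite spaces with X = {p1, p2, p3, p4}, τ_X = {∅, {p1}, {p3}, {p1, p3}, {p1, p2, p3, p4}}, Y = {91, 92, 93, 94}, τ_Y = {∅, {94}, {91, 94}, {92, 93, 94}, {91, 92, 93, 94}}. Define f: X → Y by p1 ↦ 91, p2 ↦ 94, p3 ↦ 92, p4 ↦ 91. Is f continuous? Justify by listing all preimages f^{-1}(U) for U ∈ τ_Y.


f is NOT continuous.

Compute f^{-1}(U) for each U ∈ τ_Y:
  U = ∅: f^{-1}(U) = ∅ ∈ τ_X ✓.
  U = {94}: f^{-1}(U) = {p2} ∉ τ_X ✗.
  U = {91, 94}: f^{-1}(U) = {p1, p2, p4} ∉ τ_X ✗.
  U = {92, 93, 94}: f^{-1}(U) = {p2, p3} ∉ τ_X ✗.
  U = {91, 92, 93, 94}: f^{-1}(U) = {p1, p2, p3, p4} ∈ τ_X ✓.
Found U = {94} with f^{-1}(U) = {p2} not in τ_X. Therefore f is NOT continuous.


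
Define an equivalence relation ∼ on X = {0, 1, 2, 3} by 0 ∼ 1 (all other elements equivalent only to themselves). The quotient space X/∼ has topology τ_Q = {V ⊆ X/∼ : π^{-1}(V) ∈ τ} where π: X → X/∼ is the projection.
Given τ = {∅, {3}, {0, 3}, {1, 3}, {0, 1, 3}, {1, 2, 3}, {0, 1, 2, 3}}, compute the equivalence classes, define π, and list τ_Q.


X/∼ = {[0=1], [2], [3]}; |τ_Q| = 4.

Equivalence classes: [0=1], [2], [3].
Quotient map π: X → X/∼ sends 0 ↦ [0=1], 1 ↦ [0=1], 2 ↦ [2], 3 ↦ [3].
For each subset V ⊆ X/∼, compute π^{-1}(V) ⊆ X and check whether π^{-1}(V) ∈ τ. V is open in τ_Q iff π^{-1}(V) ∈ τ.
  V = {}: π^{-1}(V) = ∅ ∈ τ ✓.
  V = {[0=1]}: π^{-1}(V) = {0, 1} ∉ τ ✗.
  V = {[2]}: π^{-1}(V) = {2} ∉ τ ✗.
  V = {[0=1], [2]}: π^{-1}(V) = {0, 1, 2} ∉ τ ✗.
  V = {[3]}: π^{-1}(V) = {3} ∈ τ ✓.
  V = {[0=1], [3]}: π^{-1}(V) = {0, 1, 3} ∈ τ ✓.
  V = {[2], [3]}: π^{-1}(V) = {2, 3} ∉ τ ✗.
  V = {[0=1], [2], [3]}: π^{-1}(V) = {0, 1, 2, 3} ∈ τ ✓.
Open sets in the quotient: τ_Q = {{}, {[3]}, {[0=1], [3]}, {[0=1], [2], [3]}} (4 elements).


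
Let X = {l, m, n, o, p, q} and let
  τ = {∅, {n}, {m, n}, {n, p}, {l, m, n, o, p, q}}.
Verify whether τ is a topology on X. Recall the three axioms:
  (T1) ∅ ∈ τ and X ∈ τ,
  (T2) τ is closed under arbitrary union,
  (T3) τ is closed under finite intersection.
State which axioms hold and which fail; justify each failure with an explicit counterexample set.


τ is NOT a topology on X.

Axiom (T1): ∅ ∈ τ? Yes; X ∈ τ? Yes.
Axiom (T2/T3): check pairwise unions and intersections of members of τ.
Counterexample for (T2): {m, n} ∪ {n, p} = {m, n, p} ∉ τ. Therefore τ is NOT a topology.


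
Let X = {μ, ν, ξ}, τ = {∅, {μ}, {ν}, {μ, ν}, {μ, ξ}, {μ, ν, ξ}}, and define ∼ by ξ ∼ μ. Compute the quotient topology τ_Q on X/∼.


X/∼ = {[μ=ξ], [ν]}; |τ_Q| = 4.

Equivalence classes: [μ=ξ], [ν].
Quotient map π: X → X/∼ sends μ ↦ [μ=ξ], ν ↦ [ν], ξ ↦ [μ=ξ].
For each subset V ⊆ X/∼, compute π^{-1}(V) ⊆ X and check whether π^{-1}(V) ∈ τ. V is open in τ_Q iff π^{-1}(V) ∈ τ.
  V = {}: π^{-1}(V) = ∅ ∈ τ ✓.
  V = {[μ=ξ]}: π^{-1}(V) = {μ, ξ} ∈ τ ✓.
  V = {[ν]}: π^{-1}(V) = {ν} ∈ τ ✓.
  V = {[μ=ξ], [ν]}: π^{-1}(V) = {μ, ν, ξ} ∈ τ ✓.
Open sets in the quotient: τ_Q = {{}, {[μ=ξ]}, {[ν]}, {[μ=ξ], [ν]}} (4 elements).


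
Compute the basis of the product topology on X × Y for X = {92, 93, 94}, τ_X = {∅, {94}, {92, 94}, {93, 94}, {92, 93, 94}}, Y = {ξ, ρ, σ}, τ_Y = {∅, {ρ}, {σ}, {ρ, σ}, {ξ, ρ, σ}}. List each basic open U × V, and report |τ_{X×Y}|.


Basis B = {∅ × ∅, {94} × {ρ}, {94} × {σ}, {92, 94} × {ρ}, {92, 94} × {σ}, {93, 94} × {ρ}, {93, 94} × {σ}, {94} × {ρ, σ}, {92, 93, 94} × {ρ}, {92, 93, 94} × {σ}, {94} × {ξ, ρ, σ}, {92, 94} × {ρ, σ}, {93, 94} × {ρ, σ}, {92, 94} × {ξ, ρ, σ}, {92, 93, 94} × {ρ, σ}, {93, 94} × {ξ, ρ, σ}, {92, 93, 94} × {ξ, ρ, σ}}; |τ_{X×Y}| = 50.

Enumerate products U × V with U ∈ τ_X, V ∈ τ_Y (deduplicated):
  ∅ × ∅ = {} (∅)
  {94} × {ρ} = {(94,ρ)}
  {94} × {σ} = {(94,σ)}
  {92, 94} × {ρ} = {(92,ρ), (94,ρ)}
  {92, 94} × {σ} = {(92,σ), (94,σ)}
  {93, 94} × {ρ} = {(93,ρ), (94,ρ)}
  {93, 94} × {σ} = {(93,σ), (94,σ)}
  {94} × {ρ, σ} = {(94,ρ), (94,σ)}
  {92, 93, 94} × {ρ} = {(92,ρ), (93,ρ), (94,ρ)}
  {92, 93, 94} × {σ} = {(92,σ), (93,σ), (94,σ)}
  {94} × {ξ, ρ, σ} = {(94,ξ), (94,ρ), (94,σ)}
  {92, 94} × {ρ, σ} = {(92,ρ), (92,σ), (94,ρ), (94,σ)}
  {93, 94} × {ρ, σ} = {(93,ρ), (93,σ), (94,ρ), (94,σ)}
  {92, 94} × {ξ, ρ, σ} = {(92,ξ), (92,ρ), (92,σ), (94,ξ), (94,ρ), (94,σ)}
  {92, 93, 94} × {ρ, σ} = {(92,ρ), (92,σ), (93,ρ), (93,σ), (94,ρ), (94,σ)}
  {93, 94} × {ξ, ρ, σ} = {(93,ξ), (93,ρ), (93,σ), (94,ξ), (94,ρ), (94,σ)}
  {92, 93, 94} × {ξ, ρ, σ} = {(92,ξ), (92,ρ), (92,σ), (93,ξ), (93,ρ), (93,σ), (94,ξ), (94,ρ), (94,σ)}
These 17 distinct sets form the basis B.
Close under arbitrary unions to get τ_{X×Y}; counting gives |τ_{X×Y}| = 50.


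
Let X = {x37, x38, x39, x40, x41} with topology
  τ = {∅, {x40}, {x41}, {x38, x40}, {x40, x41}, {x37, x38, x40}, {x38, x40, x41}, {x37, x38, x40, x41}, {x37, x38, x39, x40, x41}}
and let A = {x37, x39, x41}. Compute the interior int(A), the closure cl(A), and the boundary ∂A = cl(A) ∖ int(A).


int(A) = {x41}, cl(A) = {x37, x39, x41}, ∂A = {x37, x39}.

Closed sets in (X, τ) are complements of opens:
  closed(X, τ) = {∅, {x39}, {x37, x39}, {x39, x41}, {x37, x38, x39}, {x37, x39, x41}, {x37, x38, x39, x40}, {x37, x38, x39, x41}, {x37, x38, x39, x40, x41}}.
int(A) = ⋃ {U ∈ τ : U ⊆ A}. Opens contained in A: ∅, {x41}.
Taking the union of these: int(A) = {x41}.
cl(A) = ⋂ {C closed : A ⊆ C}. Closed sets containing A: {x37, x39, x41}, {x37, x38, x39, x41}, {x37, x38, x39, x40, x41}.
Intersecting these: cl(A) = {x37, x39, x41}.
∂A = cl(A) ∖ int(A) = {x37, x39, x41} ∖ {x41} = {x37, x39}.


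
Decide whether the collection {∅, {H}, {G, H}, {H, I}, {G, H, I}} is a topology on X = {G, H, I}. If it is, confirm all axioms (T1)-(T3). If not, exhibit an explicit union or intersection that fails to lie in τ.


τ IS a topology on X.

Axiom (T1): ∅ ∈ τ? Yes; X ∈ τ? Yes.
Axiom (T2/T3): check pairwise unions and intersections of members of τ.
All pairwise intersections and unions checked — each lies in τ. Therefore τ satisfies (T1), (T2), (T3): it IS a topology on X.


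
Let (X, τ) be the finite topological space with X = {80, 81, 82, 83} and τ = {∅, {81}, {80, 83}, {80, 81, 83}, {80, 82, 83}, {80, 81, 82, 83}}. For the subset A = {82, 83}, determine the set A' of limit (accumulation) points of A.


A' = {80, 82}

For each x ∈ X, list the open sets U ∈ τ with x ∈ U, then check whether U ∩ (A ∖ {x}) ≠ ∅ for every such U.
  x = 80: opens ∋ x are {80, 83}, {80, 81, 83}, {80, 82, 83}, {80, 81, 82, 83}; each meets A ∖ {80}, so x IS a limit point.
  x = 81: open {81} ∋ x has {81} ∩ (A ∖ {81}) = ∅, so x is NOT a limit point.
  x = 82: opens ∋ x are {80, 82, 83}, {80, 81, 82, 83}; each meets A ∖ {82}, so x IS a limit point.
  x = 83: open {80, 83} ∋ x has {80, 83} ∩ (A ∖ {83}) = ∅, so x is NOT a limit point.
Collecting: A' = {80, 82}.


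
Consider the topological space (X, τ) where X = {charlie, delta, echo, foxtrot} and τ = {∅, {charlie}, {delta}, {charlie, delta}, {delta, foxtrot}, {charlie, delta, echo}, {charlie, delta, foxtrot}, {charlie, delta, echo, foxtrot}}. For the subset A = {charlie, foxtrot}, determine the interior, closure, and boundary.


int(A) = {charlie}, cl(A) = {charlie, echo, foxtrot}, ∂A = {echo, foxtrot}.

Closed sets in (X, τ) are complements of opens:
  closed(X, τ) = {∅, {echo}, {foxtrot}, {charlie, echo}, {echo, foxtrot}, {charlie, echo, foxtrot}, {delta, echo, foxtrot}, {charlie, delta, echo, foxtrot}}.
int(A) = ⋃ {U ∈ τ : U ⊆ A}. Opens contained in A: ∅, {charlie}.
Taking the union of these: int(A) = {charlie}.
cl(A) = ⋂ {C closed : A ⊆ C}. Closed sets containing A: {charlie, echo, foxtrot}, {charlie, delta, echo, foxtrot}.
Intersecting these: cl(A) = {charlie, echo, foxtrot}.
∂A = cl(A) ∖ int(A) = {charlie, echo, foxtrot} ∖ {charlie} = {echo, foxtrot}.


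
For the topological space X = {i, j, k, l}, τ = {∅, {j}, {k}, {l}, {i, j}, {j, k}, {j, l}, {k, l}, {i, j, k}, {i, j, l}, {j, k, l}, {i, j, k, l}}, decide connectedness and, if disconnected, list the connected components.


(X, τ) is disconnected; components = [{k}, {l}, {i, j}].

Find clopen sets (U ∈ τ with X ∖ U ∈ τ):
  U = ∅, X ∖ U = {i, j, k, l} — both open, so U is clopen.
  U = {k}, X ∖ U = {i, j, l} — both open, so U is clopen.
  U = {l}, X ∖ U = {i, j, k} — both open, so U is clopen.
  U = {i, j}, X ∖ U = {k, l} — both open, so U is clopen.
  U = {k, l}, X ∖ U = {i, j} — both open, so U is clopen.
  U = {i, j, k}, X ∖ U = {l} — both open, so U is clopen.
  U = {i, j, l}, X ∖ U = {k} — both open, so U is clopen.
  U = {i, j, k, l}, X ∖ U = ∅ — both open, so U is clopen.
Nontrivial clopen(s) exist: e.g. {i, j}. So (X, τ) is disconnected.
Compute connected components by grouping points that agree on all clopens:
  component: {k}
  component: {l}
  component: {i, j}


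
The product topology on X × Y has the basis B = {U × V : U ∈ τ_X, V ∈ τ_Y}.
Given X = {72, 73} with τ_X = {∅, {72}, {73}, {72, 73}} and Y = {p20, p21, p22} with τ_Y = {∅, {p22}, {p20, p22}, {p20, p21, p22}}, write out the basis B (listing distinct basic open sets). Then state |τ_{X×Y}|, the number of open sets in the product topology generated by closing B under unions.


Basis B = {∅ × ∅, {72} × {p22}, {73} × {p22}, {72} × {p20, p22}, {72, 73} × {p22}, {73} × {p20, p22}, {72} × {p20, p21, p22}, {73} × {p20, p21, p22}, {72, 73} × {p20, p22}, {72, 73} × {p20, p21, p22}}; |τ_{X×Y}| = 16.

Enumerate products U × V with U ∈ τ_X, V ∈ τ_Y (deduplicated):
  ∅ × ∅ = {} (∅)
  {72} × {p22} = {(72,p22)}
  {73} × {p22} = {(73,p22)}
  {72} × {p20, p22} = {(72,p20), (72,p22)}
  {72, 73} × {p22} = {(72,p22), (73,p22)}
  {73} × {p20, p22} = {(73,p20), (73,p22)}
  {72} × {p20, p21, p22} = {(72,p20), (72,p21), (72,p22)}
  {73} × {p20, p21, p22} = {(73,p20), (73,p21), (73,p22)}
  {72, 73} × {p20, p22} = {(72,p20), (72,p22), (73,p20), (73,p22)}
  {72, 73} × {p20, p21, p22} = {(72,p20), (72,p21), (72,p22), (73,p20), (73,p21), (73,p22)}
These 10 distinct sets form the basis B.
Close under arbitrary unions to get τ_{X×Y}; counting gives |τ_{X×Y}| = 16.


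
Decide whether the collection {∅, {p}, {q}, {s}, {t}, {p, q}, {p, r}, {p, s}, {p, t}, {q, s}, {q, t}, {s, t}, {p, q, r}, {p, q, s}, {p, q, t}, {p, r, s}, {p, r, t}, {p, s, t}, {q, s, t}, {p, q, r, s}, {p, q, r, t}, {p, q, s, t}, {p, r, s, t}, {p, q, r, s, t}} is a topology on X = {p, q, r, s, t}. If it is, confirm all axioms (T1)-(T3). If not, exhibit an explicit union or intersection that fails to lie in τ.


τ IS a topology on X.

Axiom (T1): ∅ ∈ τ? Yes; X ∈ τ? Yes.
Axiom (T2/T3): check pairwise unions and intersections of members of τ.
All pairwise intersections and unions checked — each lies in τ. Therefore τ satisfies (T1), (T2), (T3): it IS a topology on X.


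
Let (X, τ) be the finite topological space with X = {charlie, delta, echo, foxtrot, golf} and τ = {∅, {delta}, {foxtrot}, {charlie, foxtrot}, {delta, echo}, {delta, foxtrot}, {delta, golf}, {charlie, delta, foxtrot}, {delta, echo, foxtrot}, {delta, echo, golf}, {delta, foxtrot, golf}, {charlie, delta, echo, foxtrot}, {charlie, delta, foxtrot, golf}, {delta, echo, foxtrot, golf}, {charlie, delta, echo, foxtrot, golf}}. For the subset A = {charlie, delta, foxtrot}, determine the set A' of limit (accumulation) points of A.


A' = {charlie, echo, golf}

For each x ∈ X, list the open sets U ∈ τ with x ∈ U, then check whether U ∩ (A ∖ {x}) ≠ ∅ for every such U.
  x = charlie: opens ∋ x are {charlie, foxtrot}, {charlie, delta, foxtrot}, {charlie, delta, echo, foxtrot}, {charlie, delta, foxtrot, golf}, {charlie, delta, echo, foxtrot, golf}; each meets A ∖ {charlie}, so x IS a limit point.
  x = delta: open {delta} ∋ x has {delta} ∩ (A ∖ {delta}) = ∅, so x is NOT a limit point.
  x = echo: opens ∋ x are {delta, echo}, {delta, echo, foxtrot}, {delta, echo, golf}, {charlie, delta, echo, foxtrot}, {delta, echo, foxtrot, golf}, {charlie, delta, echo, foxtrot, golf}; each meets A ∖ {echo}, so x IS a limit point.
  x = foxtrot: open {foxtrot} ∋ x has {foxtrot} ∩ (A ∖ {foxtrot}) = ∅, so x is NOT a limit point.
  x = golf: opens ∋ x are {delta, golf}, {delta, echo, golf}, {delta, foxtrot, golf}, {charlie, delta, foxtrot, golf}, {delta, echo, foxtrot, golf}, {charlie, delta, echo, foxtrot, golf}; each meets A ∖ {golf}, so x IS a limit point.
Collecting: A' = {charlie, echo, golf}.


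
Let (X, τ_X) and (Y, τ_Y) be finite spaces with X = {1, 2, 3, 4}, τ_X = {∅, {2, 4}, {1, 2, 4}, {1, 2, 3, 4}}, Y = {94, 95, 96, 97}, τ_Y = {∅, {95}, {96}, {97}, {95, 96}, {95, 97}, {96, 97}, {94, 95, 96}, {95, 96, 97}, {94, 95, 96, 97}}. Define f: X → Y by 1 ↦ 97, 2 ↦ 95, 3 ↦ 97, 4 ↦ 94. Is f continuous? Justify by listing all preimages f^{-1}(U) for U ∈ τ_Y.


f is NOT continuous.

Compute f^{-1}(U) for each U ∈ τ_Y:
  U = ∅: f^{-1}(U) = ∅ ∈ τ_X ✓.
  U = {95}: f^{-1}(U) = {2} ∉ τ_X ✗.
  U = {96}: f^{-1}(U) = ∅ ∈ τ_X ✓.
  U = {97}: f^{-1}(U) = {1, 3} ∉ τ_X ✗.
  U = {95, 96}: f^{-1}(U) = {2} ∉ τ_X ✗.
  U = {95, 97}: f^{-1}(U) = {1, 2, 3} ∉ τ_X ✗.
  U = {96, 97}: f^{-1}(U) = {1, 3} ∉ τ_X ✗.
  U = {94, 95, 96}: f^{-1}(U) = {2, 4} ∈ τ_X ✓.
  U = {95, 96, 97}: f^{-1}(U) = {1, 2, 3} ∉ τ_X ✗.
  U = {94, 95, 96, 97}: f^{-1}(U) = {1, 2, 3, 4} ∈ τ_X ✓.
Found U = {95} with f^{-1}(U) = {2} not in τ_X. Therefore f is NOT continuous.


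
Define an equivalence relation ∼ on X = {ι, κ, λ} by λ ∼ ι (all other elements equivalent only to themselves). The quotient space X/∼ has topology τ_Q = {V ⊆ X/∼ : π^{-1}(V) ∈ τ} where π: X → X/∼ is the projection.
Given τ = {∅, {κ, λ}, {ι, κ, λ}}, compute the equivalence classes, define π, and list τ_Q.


X/∼ = {[ι=λ], [κ]}; |τ_Q| = 2.

Equivalence classes: [ι=λ], [κ].
Quotient map π: X → X/∼ sends ι ↦ [ι=λ], κ ↦ [κ], λ ↦ [ι=λ].
For each subset V ⊆ X/∼, compute π^{-1}(V) ⊆ X and check whether π^{-1}(V) ∈ τ. V is open in τ_Q iff π^{-1}(V) ∈ τ.
  V = {}: π^{-1}(V) = ∅ ∈ τ ✓.
  V = {[ι=λ]}: π^{-1}(V) = {ι, λ} ∉ τ ✗.
  V = {[κ]}: π^{-1}(V) = {κ} ∉ τ ✗.
  V = {[ι=λ], [κ]}: π^{-1}(V) = {ι, κ, λ} ∈ τ ✓.
Open sets in the quotient: τ_Q = {{}, {[ι=λ], [κ]}} (2 elements).


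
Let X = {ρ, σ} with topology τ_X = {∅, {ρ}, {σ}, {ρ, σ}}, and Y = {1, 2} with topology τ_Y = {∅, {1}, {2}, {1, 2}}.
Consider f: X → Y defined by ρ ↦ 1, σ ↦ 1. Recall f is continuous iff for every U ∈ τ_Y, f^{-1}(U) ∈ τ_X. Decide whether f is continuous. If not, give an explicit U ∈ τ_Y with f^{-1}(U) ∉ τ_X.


f IS continuous.

Compute f^{-1}(U) for each U ∈ τ_Y:
  U = ∅: f^{-1}(U) = ∅ ∈ τ_X ✓.
  U = {1}: f^{-1}(U) = {ρ, σ} ∈ τ_X ✓.
  U = {2}: f^{-1}(U) = ∅ ∈ τ_X ✓.
  U = {1, 2}: f^{-1}(U) = {ρ, σ} ∈ τ_X ✓.
Every preimage lies in τ_X, so f IS continuous.


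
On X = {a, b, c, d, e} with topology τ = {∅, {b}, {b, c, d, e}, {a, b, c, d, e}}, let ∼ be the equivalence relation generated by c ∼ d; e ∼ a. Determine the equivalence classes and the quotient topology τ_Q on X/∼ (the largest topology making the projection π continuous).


X/∼ = {[a=e], [b], [c=d]}; |τ_Q| = 3.

Equivalence classes: [a=e], [b], [c=d].
Quotient map π: X → X/∼ sends a ↦ [a=e], b ↦ [b], c ↦ [c=d], d ↦ [c=d], e ↦ [a=e].
For each subset V ⊆ X/∼, compute π^{-1}(V) ⊆ X and check whether π^{-1}(V) ∈ τ. V is open in τ_Q iff π^{-1}(V) ∈ τ.
  V = {}: π^{-1}(V) = ∅ ∈ τ ✓.
  V = {[a=e]}: π^{-1}(V) = {a, e} ∉ τ ✗.
  V = {[b]}: π^{-1}(V) = {b} ∈ τ ✓.
  V = {[a=e], [b]}: π^{-1}(V) = {a, b, e} ∉ τ ✗.
  V = {[c=d]}: π^{-1}(V) = {c, d} ∉ τ ✗.
  V = {[a=e], [c=d]}: π^{-1}(V) = {a, c, d, e} ∉ τ ✗.
  V = {[b], [c=d]}: π^{-1}(V) = {b, c, d} ∉ τ ✗.
  V = {[a=e], [b], [c=d]}: π^{-1}(V) = {a, b, c, d, e} ∈ τ ✓.
Open sets in the quotient: τ_Q = {{}, {[b]}, {[a=e], [b], [c=d]}} (3 elements).
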